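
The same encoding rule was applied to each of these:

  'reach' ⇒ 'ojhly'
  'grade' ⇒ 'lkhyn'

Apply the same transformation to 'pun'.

The word is reversed, then every letter is shifted forward by 7.
On pun: reverse → nup; then shift: n+7=u, u+7=b, p+7=w.

ubw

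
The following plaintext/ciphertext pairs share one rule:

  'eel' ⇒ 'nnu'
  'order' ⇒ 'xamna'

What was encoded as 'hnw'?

yen

It's a constant shift of +9 (ROT9).
Reversing it on hnw: h−9=y, n−9=e, w−9=n.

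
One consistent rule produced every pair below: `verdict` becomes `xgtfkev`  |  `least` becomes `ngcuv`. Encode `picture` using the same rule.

Compare letters: v→x is +2, e→g is +2, r→t is +2 — a constant shift. It's a constant shift of +2 (ROT2).
For picture: p+2=r, i+2=k, c+2=e, t+2=v, u+2=w, r+2=t, e+2=g.

rkevwtg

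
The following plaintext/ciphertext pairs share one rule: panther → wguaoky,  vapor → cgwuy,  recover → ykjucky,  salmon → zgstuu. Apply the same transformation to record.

ykjuyk

The shift depends on letter class: consonant p→w is +7, but vowel a→g is +6. Vowels shift forward by 6 and consonants shift forward by 7.
On record: r(cons)+7=y, e(vowel)+6=k, c(cons)+7=j, o(vowel)+6=u, r(cons)+7=y, d(cons)+7=k.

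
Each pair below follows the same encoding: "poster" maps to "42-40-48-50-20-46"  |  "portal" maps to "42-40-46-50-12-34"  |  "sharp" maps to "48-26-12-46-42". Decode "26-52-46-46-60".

p(#16)→42 and o(#15)→40: differences scale by 2, so n = 2·pos + 10. With a=1..z=26, the number is 2·pos + 10.
Undoing it on 26-52-46-46-60: 26→(26−10)÷2=8=h, 52→(52−10)÷2=21=u, 46→(46−10)÷2=18=r, 46→(46−10)÷2=18=r, 60→(60−10)÷2=25=y.

hurry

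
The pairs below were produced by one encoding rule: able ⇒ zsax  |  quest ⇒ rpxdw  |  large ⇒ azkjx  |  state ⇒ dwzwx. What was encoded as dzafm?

salon

a(0)→z(25) and b(1)→s(18) fit y≡19x+25 (mod 26); the inverse of 19 mod 26 is 11. Each letter's alphabet position (a=0..z=25) is mapped through 19·x+25 mod 26 — an affine cipher.
Reversing it on dzafm: d(3)→11·(3−25)≡18=s; z(25)→11·(25−25)≡0=a; a(0)→11·(0−25)≡11=l; f(5)→11·(5−25)≡14=o; m(12)→11·(12−25)≡13=n (all mod 26).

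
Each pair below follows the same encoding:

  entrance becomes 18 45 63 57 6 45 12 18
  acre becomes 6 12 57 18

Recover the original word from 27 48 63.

e(#5)→18 and n(#14)→45: differences scale by 3, so n = 3·pos + 3. The formula is n = 3×(alphabet index, a=1) + 3.
Undoing it on 27 48 63: 27→(27−3)÷3=8=h, 48→(48−3)÷3=15=o, 63→(63−3)÷3=20=t.

hot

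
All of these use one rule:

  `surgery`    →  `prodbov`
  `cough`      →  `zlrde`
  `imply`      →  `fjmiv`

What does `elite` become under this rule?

Every letter moves 23 places later in the alphabet, wrapping around z→a.
Applying it to elite: e+23=b, l+23=i, i+23=f, t+23=q, e+23=b.

bifqb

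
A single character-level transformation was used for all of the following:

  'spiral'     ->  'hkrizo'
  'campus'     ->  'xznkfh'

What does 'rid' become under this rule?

This is the alphabet-reversal cipher (Atbash): a becomes z, b becomes y, etc.
On rid: r↔i, i↔r, d↔w.

irw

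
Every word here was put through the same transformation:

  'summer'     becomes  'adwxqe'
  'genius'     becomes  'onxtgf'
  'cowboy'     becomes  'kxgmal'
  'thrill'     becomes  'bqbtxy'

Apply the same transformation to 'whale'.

eqkwq

In summer: s→a is +8, u→d is +9, m→w is +10, m→x is +11 — the shift increases by 1 each position. Each letter shifts forward by (position + 8), i.e. 8, 9, 10, … — the shift grows by one for each successive letter.
For whale: w+8=e, h+9=q, a+10=k, l+11=w, e+12=q.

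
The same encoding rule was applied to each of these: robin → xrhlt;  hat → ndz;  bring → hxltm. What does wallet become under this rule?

Two shifts are in play — +3 for a/e/i/o/u, +6 for every other letter.
On wallet: w(cons)+6=c, a(vowel)+3=d, l(cons)+6=r, l(cons)+6=r, e(vowel)+3=h, t(cons)+6=z.

cdrrhz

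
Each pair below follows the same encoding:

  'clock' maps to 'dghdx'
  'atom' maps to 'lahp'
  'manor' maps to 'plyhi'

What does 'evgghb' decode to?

fellow

c(2)→d(3) and l(11)→g(6) fit y≡9x+11 (mod 26); the inverse of 9 mod 26 is 3. Each letter's alphabet position (a=0..z=25) is mapped through 9·x+11 mod 26 — an affine cipher.
Decoding evgghb: e(4)→3·(4−11)≡5=f; v(21)→3·(21−11)≡4=e; g(6)→3·(6−11)≡11=l; g(6)→3·(6−11)≡11=l; h(7)→3·(7−11)≡14=o; b(1)→3·(1−11)≡22=w (all mod 26).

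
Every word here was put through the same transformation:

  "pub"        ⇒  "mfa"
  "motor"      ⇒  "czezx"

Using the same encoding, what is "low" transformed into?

The output letters match the input read backwards, each shifted +11: pub reversed is bup. Read the word backwards and shift each letter +11.
Applying it to low: reverse → wol; then shift: w+11=h, o+11=z, l+11=w.

hzw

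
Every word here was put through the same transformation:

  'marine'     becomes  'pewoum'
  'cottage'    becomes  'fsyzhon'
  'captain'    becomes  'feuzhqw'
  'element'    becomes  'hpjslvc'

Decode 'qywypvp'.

In marine: m→p is +3, a→e is +4, r→w is +5, i→o is +6 — the shift increases by 1 each position. Letter i (0-indexed) is shifted by i+3, so successive shifts are 3, 4, 5, ….
Reversing it on qywypvp: q−3=n, y−4=u, w−5=r, y−6=s, p−7=i, v−8=n, p−9=g.

nursing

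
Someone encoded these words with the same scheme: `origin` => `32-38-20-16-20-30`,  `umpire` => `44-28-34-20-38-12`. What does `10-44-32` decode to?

With a=1..z=26, the number is 2·pos + 2.
Reversing it on 10-44-32: 10→(10−2)÷2=4=d, 44→(44−2)÷2=21=u, 32→(32−2)÷2=15=o.

duo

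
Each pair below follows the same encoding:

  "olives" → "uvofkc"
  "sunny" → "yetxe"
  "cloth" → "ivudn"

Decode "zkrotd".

talent

Shifts by position in olives: pos 0: o→u (+6), pos 1: l→v (+10), pos 2: i→o (+6), pos 3: v→f (+10) — repeating every 2. It's a Vigenère-style cipher with numeric key [6,10]: position i shifts by key[i mod 2].
Reversing it on zkrotd: z−6=t, k−10=a, r−6=l, o−10=e, t−6=n, d−10=t.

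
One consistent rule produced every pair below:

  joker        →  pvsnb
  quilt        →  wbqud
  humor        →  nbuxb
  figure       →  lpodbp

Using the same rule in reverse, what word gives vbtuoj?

pulley

In joker: j→p is +6, o→v is +7, k→s is +8, e→n is +9 — the shift increases by 1 each position. Each letter shifts forward by (position + 6), i.e. 6, 7, 8, … — the shift grows by one for each successive letter.
Reversing it on vbtuoj: v−6=p, b−7=u, t−8=l, u−9=l, o−10=e, j−11=y.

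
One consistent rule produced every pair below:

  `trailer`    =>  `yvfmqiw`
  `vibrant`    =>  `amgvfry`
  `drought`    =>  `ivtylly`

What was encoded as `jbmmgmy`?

exhibit

Shifts by position in trailer: pos 0: t→y (+5), pos 1: r→v (+4), pos 2: a→f (+5), pos 3: i→m (+4) — repeating every 2. It's a Vigenère-style cipher with numeric key [5,4]: position i shifts by key[i mod 2].
Undoing it on jbmmgmy: j−5=e, b−4=x, m−5=h, m−4=i, g−5=b, m−4=i, y−5=t.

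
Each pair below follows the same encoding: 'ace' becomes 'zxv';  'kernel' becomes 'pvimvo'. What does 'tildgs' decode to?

Each pair mirrors across the alphabet (a↔z, c↔x, e↔v): positions sum to 25. Letters are reflected about the middle of the alphabet (position → 25−position): Atbash.
Undoing it on tildgs: t↔g, i↔r, l↔o, d↔w, g↔t, s↔h.

growth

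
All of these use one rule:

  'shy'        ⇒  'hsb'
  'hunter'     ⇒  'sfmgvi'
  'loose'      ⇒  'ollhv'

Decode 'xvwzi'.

cedar

Each pair mirrors across the alphabet (s↔h, h↔s, y↔b): positions sum to 25. Each letter is replaced by its mirror in the alphabet: a↔z, b↔y, c↔x, and so on (the Atbash cipher).
Decoding xvwzi: x↔c, v↔e, w↔d, z↔a, i↔r.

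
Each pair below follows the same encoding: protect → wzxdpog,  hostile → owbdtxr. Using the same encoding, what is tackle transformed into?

ailuwq

In protect: p→w is +7, r→z is +8, o→x is +9, t→d is +10 — the shift increases by 1 each position. Letter i (0-indexed) is shifted by i+7, so successive shifts are 7, 8, 9, ….
On tackle: t+7=a, a+8=i, c+9=l, k+10=u, l+11=w, e+12=q.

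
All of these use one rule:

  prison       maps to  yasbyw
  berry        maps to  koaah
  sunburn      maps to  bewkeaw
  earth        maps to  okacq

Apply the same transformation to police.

yyuslo

The shift depends on letter class: consonant p→y is +9, but vowel i→s is +10. Vowels shift forward by 10 and consonants shift forward by 9.
Applying it to police: p(cons)+9=y, o(vowel)+10=y, l(cons)+9=u, i(vowel)+10=s, c(cons)+9=l, e(vowel)+10=o.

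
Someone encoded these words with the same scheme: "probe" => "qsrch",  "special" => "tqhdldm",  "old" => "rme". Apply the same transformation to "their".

uihls

The shift depends on letter class: consonant p→q is +1, but vowel o→r is +3. The rule splits by letter class: vowels +3, consonants +1.
For their: t(cons)+1=u, h(cons)+1=i, e(vowel)+3=h, i(vowel)+3=l, r(cons)+1=s.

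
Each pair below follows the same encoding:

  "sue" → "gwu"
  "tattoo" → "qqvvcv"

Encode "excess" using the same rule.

The output letters match the input read backwards, each shifted +2: sue reversed is eus. Two steps: reverse the string, then apply a Caesar shift of +2.
On excess: reverse → ssecxe; then shift: s+2=u, s+2=u, e+2=g, c+2=e, x+2=z, e+2=g.

uugezg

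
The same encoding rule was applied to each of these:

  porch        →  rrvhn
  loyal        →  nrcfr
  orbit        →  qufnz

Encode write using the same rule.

yumyk

In porch: p→r is +2, o→r is +3, r→v is +4, c→h is +5 — the shift increases by 1 each position. Letter i (0-indexed) is shifted by i+2, so successive shifts are 2, 3, 4, ….
For write: w+2=y, r+3=u, i+4=m, t+5=y, e+6=k.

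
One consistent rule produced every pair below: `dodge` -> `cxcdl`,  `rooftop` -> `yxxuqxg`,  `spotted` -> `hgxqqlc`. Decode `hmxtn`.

d(3)→c(2) and o(14)→x(23) fit y≡9x+1 (mod 26); the inverse of 9 mod 26 is 3. Each letter's alphabet position (a=0..z=25) is mapped through 9·x+1 mod 26 — an affine cipher.
Reversing it on hmxtn: h(7)→3·(7−1)≡18=s; m(12)→3·(12−1)≡7=h; x(23)→3·(23−1)≡14=o; t(19)→3·(19−1)≡2=c; n(13)→3·(13−1)≡10=k (all mod 26).

shock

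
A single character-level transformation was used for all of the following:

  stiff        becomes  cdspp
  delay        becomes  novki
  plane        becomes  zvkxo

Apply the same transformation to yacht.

ikmrd

Each letter is shifted forward by 10 in the alphabet (a Caesar shift of +10).
Applying it to yacht: y+10=i, a+10=k, c+10=m, h+10=r, t+10=d.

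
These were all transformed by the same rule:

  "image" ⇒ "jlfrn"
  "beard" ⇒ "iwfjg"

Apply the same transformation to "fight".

The word is reversed, then every letter is shifted forward by 5.
For fight: reverse → thgif; then shift: t+5=y, h+5=m, g+5=l, i+5=n, f+5=k.

ymlnk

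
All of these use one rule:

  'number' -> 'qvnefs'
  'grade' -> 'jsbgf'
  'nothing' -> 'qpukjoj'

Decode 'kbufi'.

hatch

Shifts by position in number: pos 0: n→q (+3), pos 1: u→v (+1), pos 2: m→n (+1), pos 3: b→e (+3), pos 4: e→f (+1), pos 5: r→s (+1) — repeating every 3. It's a Vigenère-style cipher with numeric key [3,1,1]: position i shifts by key[i mod 3].
Decoding kbufi: k−3=h, b−1=a, u−1=t, f−3=c, i−1=h.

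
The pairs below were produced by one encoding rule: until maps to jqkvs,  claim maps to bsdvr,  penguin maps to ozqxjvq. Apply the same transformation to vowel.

iphzs

Treating letters as 0–25, the rule is x ↦ 25x + 3 (mod 26).
Applying it to vowel: v(21)→25·21+3≡8=i; o(14)→25·14+3≡15=p; w(22)→25·22+3≡7=h; e(4)→25·4+3≡25=z; l(11)→25·11+3≡18=s (all mod 26).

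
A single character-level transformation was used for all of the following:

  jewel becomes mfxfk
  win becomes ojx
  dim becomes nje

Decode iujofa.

The output letters match the input read backwards, each shifted +1: jewel reversed is lewej. Read the word backwards and shift each letter +1.
Undoing it on iujofa: shift back: i−1=h, u−1=t, j−1=i, o−1=n, f−1=e, a−1=z → htinez; then reverse → zenith.

zenith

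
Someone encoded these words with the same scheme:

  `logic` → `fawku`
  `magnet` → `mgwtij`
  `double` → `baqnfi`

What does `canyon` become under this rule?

l(11)→f(5) and o(14)→a(0) fit y≡7x+6 (mod 26); the inverse of 7 mod 26 is 15. This is an affine cipher: with a=0,…,z=25, each position x becomes (7x+6) mod 26.
On canyon: c(2)→7·2+6≡20=u; a(0)→7·0+6≡6=g; n(13)→7·13+6≡19=t; y(24)→7·24+6≡18=s; o(14)→7·14+6≡0=a; n(13)→7·13+6≡19=t (all mod 26).

ugtsat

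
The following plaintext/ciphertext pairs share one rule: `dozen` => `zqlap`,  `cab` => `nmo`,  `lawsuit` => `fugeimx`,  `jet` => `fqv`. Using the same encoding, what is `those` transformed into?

qeatf

The output letters match the input read backwards, each shifted +12: dozen reversed is nezod. Two steps: reverse the string, then apply a Caesar shift of +12.
Applying it to those: reverse → esoht; then shift: e+12=q, s+12=e, o+12=a, h+12=t, t+12=f.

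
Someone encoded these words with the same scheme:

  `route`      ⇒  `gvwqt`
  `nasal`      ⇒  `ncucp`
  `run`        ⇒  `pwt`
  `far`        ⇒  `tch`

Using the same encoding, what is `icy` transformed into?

aek

The output letters match the input read backwards, each shifted +2: route reversed is etuor. Read the word backwards and shift each letter +2.
On icy: reverse → yci; then shift: y+2=a, c+2=e, i+2=k.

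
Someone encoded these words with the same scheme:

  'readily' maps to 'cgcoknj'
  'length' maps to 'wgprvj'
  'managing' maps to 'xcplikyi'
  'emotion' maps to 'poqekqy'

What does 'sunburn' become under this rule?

dwpmwty

Shifts by position in readily: pos 0: r→c (+11), pos 1: e→g (+2), pos 2: a→c (+2), pos 3: d→o (+11), pos 4: i→k (+2), pos 5: l→n (+2) — repeating every 3. It's a Vigenère-style cipher with numeric key [11,2,2]: position i shifts by key[i mod 3].
Applying it to sunburn: s+11=d, u+2=w, n+2=p, b+11=m, u+2=w, r+2=t, n+11=y.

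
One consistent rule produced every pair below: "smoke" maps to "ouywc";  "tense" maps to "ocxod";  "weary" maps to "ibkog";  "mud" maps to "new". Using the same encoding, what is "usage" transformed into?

oqkce

The output letters match the input read backwards, each shifted +10: smoke reversed is ekoms. Read the word backwards and shift each letter +10.
On usage: reverse → egasu; then shift: e+10=o, g+10=q, a+10=k, s+10=c, u+10=e.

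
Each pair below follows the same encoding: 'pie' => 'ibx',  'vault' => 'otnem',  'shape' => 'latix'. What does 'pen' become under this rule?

Compare letters: p→i is +19, i→b is +19, e→x is +19 — a constant shift. This is a Caesar cipher with shift 19.
On pen: p+19=i, e+19=x, n+19=g.

ixg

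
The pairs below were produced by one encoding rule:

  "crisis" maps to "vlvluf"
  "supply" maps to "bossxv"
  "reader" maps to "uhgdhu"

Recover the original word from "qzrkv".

shown

The output letters match the input read backwards, each shifted +3: crisis reversed is sisirc. Read the word backwards and shift each letter +3.
Reversing it on qzrkv: shift back: q−3=n, z−3=w, r−3=o, k−3=h, v−3=s → nwohs; then reverse → shown.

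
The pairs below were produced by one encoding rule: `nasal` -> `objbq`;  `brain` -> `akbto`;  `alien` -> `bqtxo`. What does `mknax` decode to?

probe

n(13)→o(14) and a(0)→b(1) fit y≡25x+1 (mod 26); the inverse of 25 mod 26 is 25. Each letter's alphabet position (a=0..z=25) is mapped through 25·x+1 mod 26 — an affine cipher.
Decoding mknax: m(12)→25·(12−1)≡15=p; k(10)→25·(10−1)≡17=r; n(13)→25·(13−1)≡14=o; a(0)→25·(0−1)≡1=b; x(23)→25·(23−1)≡4=e (all mod 26).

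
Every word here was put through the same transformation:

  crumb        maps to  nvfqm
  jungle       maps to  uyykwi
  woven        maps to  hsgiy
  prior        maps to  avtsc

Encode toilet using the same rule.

estppx

Shifts by position in crumb: pos 0: c→n (+11), pos 1: r→v (+4), pos 2: u→f (+11), pos 3: m→q (+4) — repeating every 2. A repeating key of period 2 is used — shifts +11, +4 over and over.
On toilet: t+11=e, o+4=s, i+11=t, l+4=p, e+11=p, t+4=x.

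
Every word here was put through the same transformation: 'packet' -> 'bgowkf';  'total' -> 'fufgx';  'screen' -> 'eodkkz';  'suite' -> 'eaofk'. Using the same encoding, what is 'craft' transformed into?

odgrf

Two shifts are in play — +6 for a/e/i/o/u, +12 for every other letter.
For craft: c(cons)+12=o, r(cons)+12=d, a(vowel)+6=g, f(cons)+12=r, t(cons)+12=f.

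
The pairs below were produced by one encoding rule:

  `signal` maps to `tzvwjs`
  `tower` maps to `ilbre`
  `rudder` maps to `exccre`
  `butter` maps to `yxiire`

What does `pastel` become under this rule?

s(18)→t(19) and i(8)→z(25) fit y≡15x+9 (mod 26); the inverse of 15 mod 26 is 7. Each letter's alphabet position (a=0..z=25) is mapped through 15·x+9 mod 26 — an affine cipher.
For pastel: p(15)→15·15+9≡0=a; a(0)→15·0+9≡9=j; s(18)→15·18+9≡19=t; t(19)→15·19+9≡8=i; e(4)→15·4+9≡17=r; l(11)→15·11+9≡18=s (all mod 26).

ajtirs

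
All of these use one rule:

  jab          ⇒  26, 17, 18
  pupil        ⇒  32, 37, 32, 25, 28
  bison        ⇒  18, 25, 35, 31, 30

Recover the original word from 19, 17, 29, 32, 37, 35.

campus

j is letter #10 and maps to 26: an offset of 16. Each letter is replaced by its alphabet position (a=1..z=26) + 16.
Reversing it on 19, 17, 29, 32, 37, 35: 19→(19−16)÷1=3=c, 17→(17−16)÷1=1=a, 29→(29−16)÷1=13=m, 32→(32−16)÷1=16=p, 37→(37−16)÷1=21=u, 35→(35−16)÷1=19=s.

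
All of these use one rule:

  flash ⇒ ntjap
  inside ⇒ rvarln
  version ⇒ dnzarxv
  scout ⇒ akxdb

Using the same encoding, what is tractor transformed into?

bzjkbxz

The shift depends on letter class: consonant f→n is +8, but vowel a→j is +9. Vowels shift forward by 9 and consonants shift forward by 8.
On tractor: t(cons)+8=b, r(cons)+8=z, a(vowel)+9=j, c(cons)+8=k, t(cons)+8=b, o(vowel)+9=x, r(cons)+8=z.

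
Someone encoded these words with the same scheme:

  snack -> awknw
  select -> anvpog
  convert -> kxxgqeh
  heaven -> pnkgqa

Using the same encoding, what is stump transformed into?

Each letter shifts forward by (position + 8), i.e. 8, 9, 10, … — the shift grows by one for each successive letter.
On stump: s+8=a, t+9=c, u+10=e, m+11=x, p+12=b.

acexb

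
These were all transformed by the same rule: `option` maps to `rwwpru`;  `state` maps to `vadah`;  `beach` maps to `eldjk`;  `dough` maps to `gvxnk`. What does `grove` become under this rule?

The shifts repeat in a cycle of length 2: positions 0,1,… shift by +3, +7, then the pattern repeats.
For grove: g+3=j, r+7=y, o+3=r, v+7=c, e+3=h.

jyrch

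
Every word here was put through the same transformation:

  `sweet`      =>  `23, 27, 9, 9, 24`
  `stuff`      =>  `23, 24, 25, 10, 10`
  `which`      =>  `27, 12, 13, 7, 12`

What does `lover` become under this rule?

16, 19, 26, 9, 22

s is letter #19 and maps to 23: an offset of 4. The number is (letter's place in the alphabet, a=1) + 4.
On lover: l=12→16, o=15→19, v=22→26, e=5→9, r=18→22.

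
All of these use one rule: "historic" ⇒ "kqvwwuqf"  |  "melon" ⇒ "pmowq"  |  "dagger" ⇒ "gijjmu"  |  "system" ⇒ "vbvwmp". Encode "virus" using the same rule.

yqucv

The shift depends on letter class: consonant h→k is +3, but vowel i→q is +8. The rule splits by letter class: vowels +8, consonants +3.
For virus: v(cons)+3=y, i(vowel)+8=q, r(cons)+3=u, u(vowel)+8=c, s(cons)+3=v.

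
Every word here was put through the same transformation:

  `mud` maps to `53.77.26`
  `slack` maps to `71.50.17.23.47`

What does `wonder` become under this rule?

m(#13)→53 and u(#21)→77: differences scale by 3, so n = 3·pos + 14. With a=1..z=26, the number is 3·pos + 14.
Applying it to wonder: w=23→83, o=15→59, n=14→56, d=4→26, e=5→29, r=18→68.

83.59.56.26.29.68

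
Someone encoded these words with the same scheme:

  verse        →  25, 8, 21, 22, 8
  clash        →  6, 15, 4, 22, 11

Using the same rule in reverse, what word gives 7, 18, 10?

v is letter #22 and maps to 25: an offset of 3. Letters become their 1-based position plus 3 (so a→4, b→5, …).
Reversing it on 7, 18, 10: 7→(7−3)÷1=4=d, 18→(18−3)÷1=15=o, 10→(10−3)÷1=7=g.

dog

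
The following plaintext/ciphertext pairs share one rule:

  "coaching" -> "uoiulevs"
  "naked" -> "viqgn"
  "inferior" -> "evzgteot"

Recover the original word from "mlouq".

shock

Treating letters as 0–25, the rule is x ↦ 19x + 8 (mod 26).
Undoing it on mlouq: m(12)→11·(12−8)≡18=s; l(11)→11·(11−8)≡7=h; o(14)→11·(14−8)≡14=o; u(20)→11·(20−8)≡2=c; q(16)→11·(16−8)≡10=k (all mod 26).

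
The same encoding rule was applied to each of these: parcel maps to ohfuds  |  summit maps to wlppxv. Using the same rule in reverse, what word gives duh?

Read the word backwards and shift each letter +3.
Decoding duh: shift back: d−3=a, u−3=r, h−3=e → are; then reverse → era.

era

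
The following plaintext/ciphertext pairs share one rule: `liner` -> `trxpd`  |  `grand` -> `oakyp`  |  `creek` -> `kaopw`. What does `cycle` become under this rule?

khmwq

In liner: l→t is +8, i→r is +9, n→x is +10, e→p is +11 — the shift increases by 1 each position. Each letter shifts forward by (position + 8), i.e. 8, 9, 10, … — the shift grows by one for each successive letter.
On cycle: c+8=k, y+9=h, c+10=m, l+11=w, e+12=q.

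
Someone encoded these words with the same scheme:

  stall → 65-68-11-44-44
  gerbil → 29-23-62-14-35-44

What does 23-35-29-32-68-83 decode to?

Each letter becomes 3×(its alphabet position, a=1..z=26) + 8.
Decoding 23-35-29-32-68-83: 23→(23−8)÷3=5=e, 35→(35−8)÷3=9=i, 29→(29−8)÷3=7=g, 32→(32−8)÷3=8=h, 68→(68−8)÷3=20=t, 83→(83−8)÷3=25=y.

eighty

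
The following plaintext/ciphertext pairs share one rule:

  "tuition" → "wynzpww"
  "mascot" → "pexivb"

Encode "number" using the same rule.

In tuition: t→w is +3, u→y is +4, i→n is +5, t→z is +6 — the shift increases by 1 each position. Each letter shifts forward by (position + 3), i.e. 3, 4, 5, … — the shift grows by one for each successive letter.
For number: n+3=q, u+4=y, m+5=r, b+6=h, e+7=l, r+8=z.

qyrhlz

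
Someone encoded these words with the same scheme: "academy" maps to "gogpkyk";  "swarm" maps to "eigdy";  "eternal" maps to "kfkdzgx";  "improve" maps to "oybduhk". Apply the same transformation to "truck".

The shift depends on letter class: consonant c→o is +12, but vowel a→g is +6. Two shifts are in play — +6 for a/e/i/o/u, +12 for every other letter.
For truck: t(cons)+12=f, r(cons)+12=d, u(vowel)+6=a, c(cons)+12=o, k(cons)+12=w.

fdaow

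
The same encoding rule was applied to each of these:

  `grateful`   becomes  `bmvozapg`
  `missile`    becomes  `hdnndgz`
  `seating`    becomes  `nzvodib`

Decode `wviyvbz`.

This is a Caesar cipher with shift 21.
Undoing it on wviyvbz: w−21=b, v−21=a, i−21=n, y−21=d, v−21=a, b−21=g, z−21=e.

bandage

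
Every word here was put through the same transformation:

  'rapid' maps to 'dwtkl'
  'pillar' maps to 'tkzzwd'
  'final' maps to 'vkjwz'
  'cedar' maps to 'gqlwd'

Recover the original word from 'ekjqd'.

r(17)→d(3) and a(0)→w(22) fit y≡5x+22 (mod 26); the inverse of 5 mod 26 is 21. This is an affine cipher: with a=0,…,z=25, each position x becomes (5x+22) mod 26.
Reversing it on ekjqd: e(4)→21·(4−22)≡12=m; k(10)→21·(10−22)≡8=i; j(9)→21·(9−22)≡13=n; q(16)→21·(16−22)≡4=e; d(3)→21·(3−22)≡17=r (all mod 26).

miner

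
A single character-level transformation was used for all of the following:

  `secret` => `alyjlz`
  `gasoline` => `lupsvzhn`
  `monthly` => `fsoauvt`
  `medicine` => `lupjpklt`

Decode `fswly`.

The output letters match the input read backwards, each shifted +7: secret reversed is terces. Read the word backwards and shift each letter +7.
Undoing it on fswly: shift back: f−7=y, s−7=l, w−7=p, l−7=e, y−7=r → ylper; then reverse → reply.

reply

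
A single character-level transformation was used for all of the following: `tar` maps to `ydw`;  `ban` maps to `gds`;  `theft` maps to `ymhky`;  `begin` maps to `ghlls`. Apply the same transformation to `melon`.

The rule splits by letter class: vowels +3, consonants +5.
On melon: m(cons)+5=r, e(vowel)+3=h, l(cons)+5=q, o(vowel)+3=r, n(cons)+5=s.

rhqrs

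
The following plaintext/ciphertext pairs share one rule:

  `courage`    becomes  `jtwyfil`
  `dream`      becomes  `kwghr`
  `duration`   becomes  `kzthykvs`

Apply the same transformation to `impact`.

Shifts by position in courage: pos 0: c→j (+7), pos 1: o→t (+5), pos 2: u→w (+2), pos 3: r→y (+7), pos 4: a→f (+5), pos 5: g→i (+2) — repeating every 3. It's a Vigenère-style cipher with numeric key [7,5,2]: position i shifts by key[i mod 3].
Applying it to impact: i+7=p, m+5=r, p+2=r, a+7=h, c+5=h, t+2=v.

prrhhv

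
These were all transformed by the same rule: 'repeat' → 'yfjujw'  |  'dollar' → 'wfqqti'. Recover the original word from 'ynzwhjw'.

The output letters match the input read backwards, each shifted +5: repeat reversed is taeper. The word is reversed, then every letter is shifted forward by 5.
Decoding ynzwhjw: shift back: y−5=t, n−5=i, z−5=u, w−5=r, h−5=c, j−5=e, w−5=r → tiurcer; then reverse → recruit.

recruit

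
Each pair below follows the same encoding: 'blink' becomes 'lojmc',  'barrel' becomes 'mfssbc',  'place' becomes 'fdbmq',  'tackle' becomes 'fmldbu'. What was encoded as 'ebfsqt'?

The output letters match the input read backwards, each shifted +1: blink reversed is knilb. The word is reversed, then every letter is shifted forward by 1.
Decoding ebfsqt: shift back: e−1=d, b−1=a, f−1=e, s−1=r, q−1=p, t−1=s → daerps; then reverse → spread.

spread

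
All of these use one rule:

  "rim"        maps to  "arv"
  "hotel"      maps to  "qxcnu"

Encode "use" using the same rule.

Compare letters: r→a is +9, i→r is +9, m→v is +9 — a constant shift. Every letter moves 9 places later in the alphabet, wrapping around z→a.
Applying it to use: u+9=d, s+9=b, e+9=n.

dbn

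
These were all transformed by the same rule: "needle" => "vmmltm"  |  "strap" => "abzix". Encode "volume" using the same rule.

This is a Caesar cipher with shift 8.
For volume: v+8=d, o+8=w, l+8=t, u+8=c, m+8=u, e+8=m.

dwtcum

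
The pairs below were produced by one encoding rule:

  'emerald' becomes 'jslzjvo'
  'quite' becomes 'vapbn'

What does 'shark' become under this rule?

In emerald: e→j is +5, m→s is +6, e→l is +7, r→z is +8 — the shift increases by 1 each position. The shift increases by 1 at each position, starting from +5: 5, 6, 7, ….
For shark: s+5=x, h+6=n, a+7=h, r+8=z, k+9=t.

xnhzt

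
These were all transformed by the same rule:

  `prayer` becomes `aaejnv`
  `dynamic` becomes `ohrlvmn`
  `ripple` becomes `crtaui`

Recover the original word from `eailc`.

Shifts by position in prayer: pos 0: p→a (+11), pos 1: r→a (+9), pos 2: a→e (+4), pos 3: y→j (+11), pos 4: e→n (+9), pos 5: r→v (+4) — repeating every 3. A repeating key of period 3 is used — shifts +11, +9, +4 over and over.
Reversing it on eailc: e−11=t, a−9=r, i−4=e, l−11=a, c−9=t.

treat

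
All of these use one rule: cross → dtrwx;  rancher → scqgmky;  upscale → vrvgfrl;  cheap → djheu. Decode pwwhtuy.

outdoor

Each letter shifts forward by (position + 1), i.e. 1, 2, 3, … — the shift grows by one for each successive letter.
Reversing it on pwwhtuy: p−1=o, w−2=u, w−3=t, h−4=d, t−5=o, u−6=o, y−7=r.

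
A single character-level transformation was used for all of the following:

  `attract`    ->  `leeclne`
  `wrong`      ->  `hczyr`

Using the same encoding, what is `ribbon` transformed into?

It's a constant shift of +11 (ROT11).
For ribbon: r+11=c, i+11=t, b+11=m, b+11=m, o+11=z, n+11=y.

ctmmzy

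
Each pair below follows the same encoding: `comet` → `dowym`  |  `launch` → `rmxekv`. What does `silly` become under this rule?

The output letters match the input read backwards, each shifted +10: comet reversed is temoc. Read the word backwards and shift each letter +10.
Applying it to silly: reverse → yllis; then shift: y+10=i, l+10=v, l+10=v, i+10=s, s+10=c.

ivvsc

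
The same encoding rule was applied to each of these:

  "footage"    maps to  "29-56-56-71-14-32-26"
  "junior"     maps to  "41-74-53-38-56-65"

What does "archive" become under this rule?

14-65-20-35-38-77-26

f(#6)→29 and o(#15)→56: differences scale by 3, so n = 3·pos + 11. Each letter becomes 3×(its alphabet position, a=1..z=26) + 11.
For archive: a=1→14, r=18→65, c=3→20, h=8→35, i=9→38, v=22→77, e=5→26.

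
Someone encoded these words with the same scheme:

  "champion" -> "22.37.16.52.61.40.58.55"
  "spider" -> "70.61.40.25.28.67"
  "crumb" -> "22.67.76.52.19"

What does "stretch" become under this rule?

c(#3)→22 and h(#8)→37: differences scale by 3, so n = 3·pos + 13. With a=1..z=26, the number is 3·pos + 13.
On stretch: s=19→70, t=20→73, r=18→67, e=5→28, t=20→73, c=3→22, h=8→37.

70.73.67.28.73.22.37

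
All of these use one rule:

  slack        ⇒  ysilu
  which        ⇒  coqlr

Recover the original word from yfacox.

Letter i (0-indexed) is shifted by i+6, so successive shifts are 6, 7, 8, ….
Decoding yfacox: y−6=s, f−7=y, a−8=s, c−9=t, o−10=e, x−11=m.

system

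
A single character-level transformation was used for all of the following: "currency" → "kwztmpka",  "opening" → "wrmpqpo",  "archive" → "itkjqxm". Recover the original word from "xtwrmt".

A repeating key of period 2 is used — shifts +8, +2 over and over.
Reversing it on xtwrmt: x−8=p, t−2=r, w−8=o, r−2=p, m−8=e, t−2=r.

proper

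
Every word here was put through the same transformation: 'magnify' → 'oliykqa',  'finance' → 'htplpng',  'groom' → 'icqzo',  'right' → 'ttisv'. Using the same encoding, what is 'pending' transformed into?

rppokyi

The shifts repeat in a cycle of length 2: positions 0,1,… shift by +2, +11, then the pattern repeats.
On pending: p+2=r, e+11=p, n+2=p, d+11=o, i+2=k, n+11=y, g+2=i.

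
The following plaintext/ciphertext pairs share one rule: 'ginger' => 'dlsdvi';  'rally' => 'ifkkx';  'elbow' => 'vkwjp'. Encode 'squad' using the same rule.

zrhfe

g(6)→d(3) and i(8)→l(11) fit y≡17x+5 (mod 26); the inverse of 17 mod 26 is 23. This is an affine cipher: with a=0,…,z=25, each position x becomes (17x+5) mod 26.
Applying it to squad: s(18)→17·18+5≡25=z; q(16)→17·16+5≡17=r; u(20)→17·20+5≡7=h; a(0)→17·0+5≡5=f; d(3)→17·3+5≡4=e (all mod 26).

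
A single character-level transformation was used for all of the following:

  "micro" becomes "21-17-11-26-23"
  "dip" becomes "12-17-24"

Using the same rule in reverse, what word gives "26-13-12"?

red

The number is (letter's place in the alphabet, a=1) + 8.
Reversing it on 26-13-12: 26→(26−8)÷1=18=r, 13→(13−8)÷1=5=e, 12→(12−8)÷1=4=d.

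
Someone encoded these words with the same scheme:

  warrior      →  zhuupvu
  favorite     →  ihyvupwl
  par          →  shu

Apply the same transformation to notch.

Two shifts are in play — +7 for a/e/i/o/u, +3 for every other letter.
Applying it to notch: n(cons)+3=q, o(vowel)+7=v, t(cons)+3=w, c(cons)+3=f, h(cons)+3=k.

qvwfk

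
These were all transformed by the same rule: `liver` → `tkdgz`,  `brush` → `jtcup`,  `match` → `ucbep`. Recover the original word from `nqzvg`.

forty

Shifts by position in liver: pos 0: l→t (+8), pos 1: i→k (+2), pos 2: v→d (+8), pos 3: e→g (+2) — repeating every 2. It's a Vigenère-style cipher with numeric key [8,2]: position i shifts by key[i mod 2].
Undoing it on nqzvg: n−8=f, q−2=o, z−8=r, v−2=t, g−8=y.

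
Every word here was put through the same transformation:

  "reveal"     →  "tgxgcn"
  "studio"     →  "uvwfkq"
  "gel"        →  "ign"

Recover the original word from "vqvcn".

total

Compare letters: r→t is +2, e→g is +2, v→x is +2 — a constant shift. Every letter moves 2 places later in the alphabet, wrapping around z→a.
Undoing it on vqvcn: v−2=t, q−2=o, v−2=t, c−2=a, n−2=l.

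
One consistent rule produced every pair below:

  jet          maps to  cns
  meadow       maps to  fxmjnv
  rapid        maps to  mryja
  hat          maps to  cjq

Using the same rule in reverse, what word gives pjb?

The output letters match the input read backwards, each shifted +9: jet reversed is tej. Read the word backwards and shift each letter +9.
Decoding pjb: shift back: p−9=g, j−9=a, b−9=s → gas; then reverse → sag.

sag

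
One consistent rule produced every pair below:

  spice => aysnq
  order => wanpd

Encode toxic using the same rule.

In spice: s→a is +8, p→y is +9, i→s is +10, c→n is +11 — the shift increases by 1 each position. Letter i (0-indexed) is shifted by i+8, so successive shifts are 8, 9, 10, ….
Applying it to toxic: t+8=b, o+9=x, x+10=h, i+11=t, c+12=o.

bxhto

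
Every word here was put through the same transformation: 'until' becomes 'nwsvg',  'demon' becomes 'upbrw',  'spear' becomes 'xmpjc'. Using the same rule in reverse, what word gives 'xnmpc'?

super

u(20)→n(13) and n(13)→w(22) fit y≡21x+9 (mod 26); the inverse of 21 mod 26 is 5. This is an affine cipher: with a=0,…,z=25, each position x becomes (21x+9) mod 26.
Undoing it on xnmpc: x(23)→5·(23−9)≡18=s; n(13)→5·(13−9)≡20=u; m(12)→5·(12−9)≡15=p; p(15)→5·(15−9)≡4=e; c(2)→5·(2−9)≡17=r (all mod 26).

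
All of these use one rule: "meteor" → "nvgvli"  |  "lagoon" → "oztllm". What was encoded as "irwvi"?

Each pair mirrors across the alphabet (m↔n, e↔v, t↔g): positions sum to 25. Each letter is replaced by its mirror in the alphabet: a↔z, b↔y, c↔x, and so on (the Atbash cipher).
Reversing it on irwvi: i↔r, r↔i, w↔d, v↔e, i↔r.

rider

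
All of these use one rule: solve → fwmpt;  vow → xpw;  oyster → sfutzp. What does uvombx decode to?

walnut

The output letters match the input read backwards, each shifted +1: solve reversed is evlos. The word is reversed, then every letter is shifted forward by 1.
Reversing it on uvombx: shift back: u−1=t, v−1=u, o−1=n, m−1=l, b−1=a, x−1=w → tunlaw; then reverse → walnut.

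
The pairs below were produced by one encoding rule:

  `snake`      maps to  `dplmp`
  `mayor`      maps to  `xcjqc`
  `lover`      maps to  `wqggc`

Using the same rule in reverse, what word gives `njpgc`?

Shifts by position in snake: pos 0: s→d (+11), pos 1: n→p (+2), pos 2: a→l (+11), pos 3: k→m (+2) — repeating every 2. The shifts repeat in a cycle of length 2: positions 0,1,… shift by +11, +2, then the pattern repeats.
Reversing it on njpgc: n−11=c, j−2=h, p−11=e, g−2=e, c−11=r.

cheer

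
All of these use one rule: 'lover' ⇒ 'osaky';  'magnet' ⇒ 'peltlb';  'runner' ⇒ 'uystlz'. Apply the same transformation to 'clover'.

fptblz

In lover: l→o is +3, o→s is +4, v→a is +5, e→k is +6 — the shift increases by 1 each position. Each letter shifts forward by (position + 3), i.e. 3, 4, 5, … — the shift grows by one for each successive letter.
Applying it to clover: c+3=f, l+4=p, o+5=t, v+6=b, e+7=l, r+8=z.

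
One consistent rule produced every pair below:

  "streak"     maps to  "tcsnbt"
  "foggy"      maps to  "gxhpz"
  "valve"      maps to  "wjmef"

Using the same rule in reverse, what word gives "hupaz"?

Shifts by position in streak: pos 0: s→t (+1), pos 1: t→c (+9), pos 2: r→s (+1), pos 3: e→n (+9) — repeating every 2. It's a Vigenère-style cipher with numeric key [1,9]: position i shifts by key[i mod 2].
Decoding hupaz: h−1=g, u−9=l, p−1=o, a−9=r, z−1=y.

glory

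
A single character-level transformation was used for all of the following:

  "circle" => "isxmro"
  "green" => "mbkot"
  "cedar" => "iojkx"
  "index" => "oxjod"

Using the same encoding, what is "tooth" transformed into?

zyudn

Shifts by position in circle: pos 0: c→i (+6), pos 1: i→s (+10), pos 2: r→x (+6), pos 3: c→m (+10) — repeating every 2. The shifts repeat in a cycle of length 2: positions 0,1,… shift by +6, +10, then the pattern repeats.
Applying it to tooth: t+6=z, o+10=y, o+6=u, t+10=d, h+6=n.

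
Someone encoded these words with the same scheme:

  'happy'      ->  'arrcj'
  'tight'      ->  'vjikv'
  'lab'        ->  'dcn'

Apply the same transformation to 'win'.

The output letters match the input read backwards, each shifted +2: happy reversed is yppah. Two steps: reverse the string, then apply a Caesar shift of +2.
Applying it to win: reverse → niw; then shift: n+2=p, i+2=k, w+2=y.

pky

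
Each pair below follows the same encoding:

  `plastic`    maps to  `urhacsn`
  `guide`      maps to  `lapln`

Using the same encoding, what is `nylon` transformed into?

sesww

In plastic: p→u is +5, l→r is +6, a→h is +7, s→a is +8 — the shift increases by 1 each position. The shift increases by 1 at each position, starting from +5: 5, 6, 7, ….
For nylon: n+5=s, y+6=e, l+7=s, o+8=w, n+9=w.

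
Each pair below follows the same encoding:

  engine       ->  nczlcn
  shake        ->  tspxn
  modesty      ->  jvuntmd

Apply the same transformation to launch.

e(4)→n(13) and n(13)→c(2) fit y≡19x+15 (mod 26); the inverse of 19 mod 26 is 11. Each letter's alphabet position (a=0..z=25) is mapped through 19·x+15 mod 26 — an affine cipher.
On launch: l(11)→19·11+15≡16=q; a(0)→19·0+15≡15=p; u(20)→19·20+15≡5=f; n(13)→19·13+15≡2=c; c(2)→19·2+15≡1=b; h(7)→19·7+15≡18=s (all mod 26).

qpfcbs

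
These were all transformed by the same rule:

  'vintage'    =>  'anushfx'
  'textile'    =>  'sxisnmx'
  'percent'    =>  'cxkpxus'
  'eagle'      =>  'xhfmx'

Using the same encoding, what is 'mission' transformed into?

dnbbnlu

v(21)→a(0) and i(8)→n(13) fit y≡17x+7 (mod 26); the inverse of 17 mod 26 is 23. Treating letters as 0–25, the rule is x ↦ 17x + 7 (mod 26).
Applying it to mission: m(12)→17·12+7≡3=d; i(8)→17·8+7≡13=n; s(18)→17·18+7≡1=b; s(18)→17·18+7≡1=b; i(8)→17·8+7≡13=n; o(14)→17·14+7≡11=l; n(13)→17·13+7≡20=u (all mod 26).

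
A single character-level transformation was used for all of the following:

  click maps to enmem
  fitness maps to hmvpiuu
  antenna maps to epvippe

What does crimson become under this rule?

etmousp

The rule splits by letter class: vowels +4, consonants +2.
For crimson: c(cons)+2=e, r(cons)+2=t, i(vowel)+4=m, m(cons)+2=o, s(cons)+2=u, o(vowel)+4=s, n(cons)+2=p.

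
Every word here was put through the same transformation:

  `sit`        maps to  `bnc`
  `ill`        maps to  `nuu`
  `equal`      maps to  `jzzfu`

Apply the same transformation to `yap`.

hfy

The shift depends on letter class: consonant s→b is +9, but vowel i→n is +5. Vowels shift forward by 5 and consonants shift forward by 9.
For yap: y(cons)+9=h, a(vowel)+5=f, p(cons)+9=y.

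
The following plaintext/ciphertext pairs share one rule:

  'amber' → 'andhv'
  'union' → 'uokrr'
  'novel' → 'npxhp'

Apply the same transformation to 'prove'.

Each letter shifts forward by its position index (0, 1, 2, …) — the shift grows by one for each successive letter.
For prove: p+0=p, r+1=s, o+2=q, v+3=y, e+4=i.

psqyi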